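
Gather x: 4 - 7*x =4 - 7*x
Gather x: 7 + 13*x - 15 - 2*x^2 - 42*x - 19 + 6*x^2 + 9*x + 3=4*x^2 - 20*x - 24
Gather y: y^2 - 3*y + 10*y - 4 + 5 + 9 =y^2 + 7*y + 10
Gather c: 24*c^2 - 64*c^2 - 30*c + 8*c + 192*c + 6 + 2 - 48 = -40*c^2 + 170*c - 40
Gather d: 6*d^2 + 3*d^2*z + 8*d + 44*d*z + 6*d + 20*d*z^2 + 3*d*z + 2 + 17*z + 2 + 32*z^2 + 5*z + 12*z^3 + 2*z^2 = d^2*(3*z + 6) + d*(20*z^2 + 47*z + 14) + 12*z^3 + 34*z^2 + 22*z + 4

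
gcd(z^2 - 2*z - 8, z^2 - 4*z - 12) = z + 2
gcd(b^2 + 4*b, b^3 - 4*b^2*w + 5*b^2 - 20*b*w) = b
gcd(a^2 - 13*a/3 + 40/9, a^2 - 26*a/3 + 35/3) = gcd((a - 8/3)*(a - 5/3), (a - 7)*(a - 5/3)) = a - 5/3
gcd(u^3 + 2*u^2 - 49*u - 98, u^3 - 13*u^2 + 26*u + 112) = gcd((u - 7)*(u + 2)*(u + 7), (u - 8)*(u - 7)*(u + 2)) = u^2 - 5*u - 14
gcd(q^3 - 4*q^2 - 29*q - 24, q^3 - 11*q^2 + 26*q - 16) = q - 8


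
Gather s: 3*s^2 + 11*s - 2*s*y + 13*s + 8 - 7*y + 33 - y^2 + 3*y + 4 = 3*s^2 + s*(24 - 2*y) - y^2 - 4*y + 45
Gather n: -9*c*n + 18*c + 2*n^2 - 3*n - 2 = 18*c + 2*n^2 + n*(-9*c - 3) - 2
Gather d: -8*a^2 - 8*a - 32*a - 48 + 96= -8*a^2 - 40*a + 48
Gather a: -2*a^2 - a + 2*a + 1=-2*a^2 + a + 1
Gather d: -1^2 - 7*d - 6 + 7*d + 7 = 0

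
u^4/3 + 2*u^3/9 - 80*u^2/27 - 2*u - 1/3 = (u/3 + 1)*(u - 3)*(u + 1/3)^2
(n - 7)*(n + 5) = n^2 - 2*n - 35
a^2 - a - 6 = (a - 3)*(a + 2)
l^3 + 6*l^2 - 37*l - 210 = (l - 6)*(l + 5)*(l + 7)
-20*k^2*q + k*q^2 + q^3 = q*(-4*k + q)*(5*k + q)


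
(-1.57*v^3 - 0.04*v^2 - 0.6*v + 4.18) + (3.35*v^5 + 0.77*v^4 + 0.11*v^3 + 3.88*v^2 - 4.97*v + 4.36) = 3.35*v^5 + 0.77*v^4 - 1.46*v^3 + 3.84*v^2 - 5.57*v + 8.54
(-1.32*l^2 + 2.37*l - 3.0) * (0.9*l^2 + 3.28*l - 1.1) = -1.188*l^4 - 2.1966*l^3 + 6.5256*l^2 - 12.447*l + 3.3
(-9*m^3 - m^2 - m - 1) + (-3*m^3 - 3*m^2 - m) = -12*m^3 - 4*m^2 - 2*m - 1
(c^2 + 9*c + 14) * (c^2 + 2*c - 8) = c^4 + 11*c^3 + 24*c^2 - 44*c - 112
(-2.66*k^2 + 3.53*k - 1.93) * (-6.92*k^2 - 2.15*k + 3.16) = 18.4072*k^4 - 18.7086*k^3 - 2.6395*k^2 + 15.3043*k - 6.0988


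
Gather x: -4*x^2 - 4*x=-4*x^2 - 4*x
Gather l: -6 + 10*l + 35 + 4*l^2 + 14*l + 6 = 4*l^2 + 24*l + 35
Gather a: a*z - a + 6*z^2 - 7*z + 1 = a*(z - 1) + 6*z^2 - 7*z + 1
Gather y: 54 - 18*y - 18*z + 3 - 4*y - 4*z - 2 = -22*y - 22*z + 55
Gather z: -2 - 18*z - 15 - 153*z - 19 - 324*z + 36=-495*z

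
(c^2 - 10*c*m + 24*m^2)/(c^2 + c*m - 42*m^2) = (c - 4*m)/(c + 7*m)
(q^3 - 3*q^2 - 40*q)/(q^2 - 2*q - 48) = q*(q + 5)/(q + 6)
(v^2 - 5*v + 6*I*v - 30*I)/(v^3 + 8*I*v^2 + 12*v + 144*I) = (v - 5)/(v^2 + 2*I*v + 24)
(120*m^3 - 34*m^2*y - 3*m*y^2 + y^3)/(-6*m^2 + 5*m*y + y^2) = (20*m^2 - 9*m*y + y^2)/(-m + y)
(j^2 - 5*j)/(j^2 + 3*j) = (j - 5)/(j + 3)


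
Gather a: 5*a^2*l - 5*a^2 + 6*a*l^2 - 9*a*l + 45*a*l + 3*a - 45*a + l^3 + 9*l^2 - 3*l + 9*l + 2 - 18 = a^2*(5*l - 5) + a*(6*l^2 + 36*l - 42) + l^3 + 9*l^2 + 6*l - 16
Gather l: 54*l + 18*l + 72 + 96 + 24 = 72*l + 192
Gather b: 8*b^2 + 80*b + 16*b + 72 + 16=8*b^2 + 96*b + 88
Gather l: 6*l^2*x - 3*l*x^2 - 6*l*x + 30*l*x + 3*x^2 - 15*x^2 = 6*l^2*x + l*(-3*x^2 + 24*x) - 12*x^2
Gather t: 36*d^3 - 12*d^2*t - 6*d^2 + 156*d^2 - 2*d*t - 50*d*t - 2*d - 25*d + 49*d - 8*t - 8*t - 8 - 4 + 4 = 36*d^3 + 150*d^2 + 22*d + t*(-12*d^2 - 52*d - 16) - 8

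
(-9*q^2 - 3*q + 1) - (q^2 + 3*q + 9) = -10*q^2 - 6*q - 8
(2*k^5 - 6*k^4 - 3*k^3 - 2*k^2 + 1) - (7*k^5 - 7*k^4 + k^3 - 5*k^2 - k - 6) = -5*k^5 + k^4 - 4*k^3 + 3*k^2 + k + 7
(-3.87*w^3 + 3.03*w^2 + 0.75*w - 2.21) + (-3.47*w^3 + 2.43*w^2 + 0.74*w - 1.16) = -7.34*w^3 + 5.46*w^2 + 1.49*w - 3.37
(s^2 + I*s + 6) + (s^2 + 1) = 2*s^2 + I*s + 7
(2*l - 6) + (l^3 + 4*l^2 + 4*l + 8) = l^3 + 4*l^2 + 6*l + 2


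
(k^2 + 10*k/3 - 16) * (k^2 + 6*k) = k^4 + 28*k^3/3 + 4*k^2 - 96*k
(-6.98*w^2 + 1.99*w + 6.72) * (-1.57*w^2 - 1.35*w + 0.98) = 10.9586*w^4 + 6.2987*w^3 - 20.0773*w^2 - 7.1218*w + 6.5856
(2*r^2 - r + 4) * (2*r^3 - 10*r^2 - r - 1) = 4*r^5 - 22*r^4 + 16*r^3 - 41*r^2 - 3*r - 4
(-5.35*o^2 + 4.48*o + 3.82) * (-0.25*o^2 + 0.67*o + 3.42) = 1.3375*o^4 - 4.7045*o^3 - 16.2504*o^2 + 17.881*o + 13.0644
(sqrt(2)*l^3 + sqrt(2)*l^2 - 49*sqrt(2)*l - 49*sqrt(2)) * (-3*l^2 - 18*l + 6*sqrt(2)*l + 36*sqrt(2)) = -3*sqrt(2)*l^5 - 21*sqrt(2)*l^4 + 12*l^4 + 84*l^3 + 129*sqrt(2)*l^3 - 516*l^2 + 1029*sqrt(2)*l^2 - 4116*l + 882*sqrt(2)*l - 3528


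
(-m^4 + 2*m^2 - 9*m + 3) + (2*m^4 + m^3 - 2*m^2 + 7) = m^4 + m^3 - 9*m + 10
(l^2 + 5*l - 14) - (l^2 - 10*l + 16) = 15*l - 30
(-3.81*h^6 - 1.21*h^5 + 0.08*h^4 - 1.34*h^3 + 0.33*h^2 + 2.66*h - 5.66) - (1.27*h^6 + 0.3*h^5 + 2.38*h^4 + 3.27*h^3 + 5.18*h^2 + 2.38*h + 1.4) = -5.08*h^6 - 1.51*h^5 - 2.3*h^4 - 4.61*h^3 - 4.85*h^2 + 0.28*h - 7.06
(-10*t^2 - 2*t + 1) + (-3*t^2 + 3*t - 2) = -13*t^2 + t - 1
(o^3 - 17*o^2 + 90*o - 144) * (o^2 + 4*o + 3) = o^5 - 13*o^4 + 25*o^3 + 165*o^2 - 306*o - 432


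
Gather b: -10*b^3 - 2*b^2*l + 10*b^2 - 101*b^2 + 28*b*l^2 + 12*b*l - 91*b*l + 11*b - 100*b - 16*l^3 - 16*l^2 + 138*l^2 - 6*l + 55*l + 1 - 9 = -10*b^3 + b^2*(-2*l - 91) + b*(28*l^2 - 79*l - 89) - 16*l^3 + 122*l^2 + 49*l - 8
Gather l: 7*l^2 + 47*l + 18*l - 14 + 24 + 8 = 7*l^2 + 65*l + 18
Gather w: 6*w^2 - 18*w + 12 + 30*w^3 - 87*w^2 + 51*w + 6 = 30*w^3 - 81*w^2 + 33*w + 18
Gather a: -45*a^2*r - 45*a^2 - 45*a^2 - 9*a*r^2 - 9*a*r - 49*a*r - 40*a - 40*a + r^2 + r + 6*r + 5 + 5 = a^2*(-45*r - 90) + a*(-9*r^2 - 58*r - 80) + r^2 + 7*r + 10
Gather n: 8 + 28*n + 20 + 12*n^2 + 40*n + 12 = 12*n^2 + 68*n + 40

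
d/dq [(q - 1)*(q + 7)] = 2*q + 6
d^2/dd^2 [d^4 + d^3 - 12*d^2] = 12*d^2 + 6*d - 24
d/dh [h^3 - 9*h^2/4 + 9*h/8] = 3*h^2 - 9*h/2 + 9/8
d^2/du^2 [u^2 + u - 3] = 2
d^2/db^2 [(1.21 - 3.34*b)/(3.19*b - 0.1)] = (22.495242 - 1.4210854715202e-14*b)/(3.19*b - 0.1)^3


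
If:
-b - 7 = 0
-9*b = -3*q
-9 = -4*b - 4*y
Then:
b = -7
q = -21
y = 37/4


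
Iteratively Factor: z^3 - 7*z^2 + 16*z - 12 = (z - 2)*(z^2 - 5*z + 6) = (z - 2)^2*(z - 3)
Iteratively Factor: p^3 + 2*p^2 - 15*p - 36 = (p - 4)*(p^2 + 6*p + 9) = (p - 4)*(p + 3)*(p + 3)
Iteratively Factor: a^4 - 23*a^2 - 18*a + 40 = (a - 5)*(a^3 + 5*a^2 + 2*a - 8) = (a - 5)*(a + 2)*(a^2 + 3*a - 4) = (a - 5)*(a - 1)*(a + 2)*(a + 4)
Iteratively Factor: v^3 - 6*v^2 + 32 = (v - 4)*(v^2 - 2*v - 8) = (v - 4)*(v + 2)*(v - 4)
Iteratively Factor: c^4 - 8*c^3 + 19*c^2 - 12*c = (c - 1)*(c^3 - 7*c^2 + 12*c) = c*(c - 1)*(c^2 - 7*c + 12) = c*(c - 4)*(c - 1)*(c - 3)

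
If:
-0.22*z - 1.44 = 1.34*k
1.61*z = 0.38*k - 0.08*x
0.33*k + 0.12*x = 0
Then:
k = -1.01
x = 2.78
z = -0.38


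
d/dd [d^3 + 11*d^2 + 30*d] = 3*d^2 + 22*d + 30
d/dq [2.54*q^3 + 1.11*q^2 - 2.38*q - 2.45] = 7.62*q^2 + 2.22*q - 2.38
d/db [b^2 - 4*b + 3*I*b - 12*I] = 2*b - 4 + 3*I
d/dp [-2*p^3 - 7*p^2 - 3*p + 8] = -6*p^2 - 14*p - 3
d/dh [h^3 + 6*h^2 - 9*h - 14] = 3*h^2 + 12*h - 9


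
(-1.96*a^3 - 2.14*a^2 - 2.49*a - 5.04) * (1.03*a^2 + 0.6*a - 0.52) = -2.0188*a^5 - 3.3802*a^4 - 2.8295*a^3 - 5.5724*a^2 - 1.7292*a + 2.6208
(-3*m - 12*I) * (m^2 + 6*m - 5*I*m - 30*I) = -3*m^3 - 18*m^2 + 3*I*m^2 - 60*m + 18*I*m - 360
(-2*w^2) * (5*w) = -10*w^3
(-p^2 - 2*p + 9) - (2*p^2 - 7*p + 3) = -3*p^2 + 5*p + 6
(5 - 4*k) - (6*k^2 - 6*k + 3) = -6*k^2 + 2*k + 2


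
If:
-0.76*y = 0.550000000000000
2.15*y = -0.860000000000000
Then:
No Solution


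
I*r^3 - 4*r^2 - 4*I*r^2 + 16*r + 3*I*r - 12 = (r - 3)*(r + 4*I)*(I*r - I)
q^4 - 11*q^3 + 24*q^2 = q^2*(q - 8)*(q - 3)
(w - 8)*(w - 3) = w^2 - 11*w + 24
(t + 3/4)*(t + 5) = t^2 + 23*t/4 + 15/4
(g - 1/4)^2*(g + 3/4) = g^3 + g^2/4 - 5*g/16 + 3/64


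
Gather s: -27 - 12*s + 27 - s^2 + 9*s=-s^2 - 3*s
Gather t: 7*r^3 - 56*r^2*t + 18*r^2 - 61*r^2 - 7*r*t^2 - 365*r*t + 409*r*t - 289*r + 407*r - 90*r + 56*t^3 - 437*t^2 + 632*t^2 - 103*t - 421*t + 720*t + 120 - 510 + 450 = 7*r^3 - 43*r^2 + 28*r + 56*t^3 + t^2*(195 - 7*r) + t*(-56*r^2 + 44*r + 196) + 60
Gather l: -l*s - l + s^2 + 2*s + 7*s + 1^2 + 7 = l*(-s - 1) + s^2 + 9*s + 8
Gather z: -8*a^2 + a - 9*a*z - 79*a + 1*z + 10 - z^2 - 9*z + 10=-8*a^2 - 78*a - z^2 + z*(-9*a - 8) + 20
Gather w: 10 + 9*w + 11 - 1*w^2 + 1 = -w^2 + 9*w + 22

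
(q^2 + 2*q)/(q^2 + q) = (q + 2)/(q + 1)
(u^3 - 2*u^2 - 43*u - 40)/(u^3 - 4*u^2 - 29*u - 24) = (u + 5)/(u + 3)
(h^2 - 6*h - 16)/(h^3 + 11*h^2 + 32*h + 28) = (h - 8)/(h^2 + 9*h + 14)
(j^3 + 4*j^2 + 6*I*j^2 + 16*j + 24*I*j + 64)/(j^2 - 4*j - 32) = (j^2 + 6*I*j + 16)/(j - 8)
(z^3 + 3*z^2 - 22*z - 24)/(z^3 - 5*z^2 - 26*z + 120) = (z^2 + 7*z + 6)/(z^2 - z - 30)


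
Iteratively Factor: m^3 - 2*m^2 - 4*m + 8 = (m + 2)*(m^2 - 4*m + 4) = (m - 2)*(m + 2)*(m - 2)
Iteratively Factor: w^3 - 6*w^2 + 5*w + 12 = (w - 4)*(w^2 - 2*w - 3) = (w - 4)*(w + 1)*(w - 3)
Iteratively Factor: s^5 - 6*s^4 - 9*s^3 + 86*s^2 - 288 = (s - 3)*(s^4 - 3*s^3 - 18*s^2 + 32*s + 96) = (s - 4)*(s - 3)*(s^3 + s^2 - 14*s - 24) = (s - 4)*(s - 3)*(s + 2)*(s^2 - s - 12) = (s - 4)^2*(s - 3)*(s + 2)*(s + 3)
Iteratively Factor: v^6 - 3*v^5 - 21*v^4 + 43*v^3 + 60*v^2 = (v - 3)*(v^5 - 21*v^3 - 20*v^2) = (v - 5)*(v - 3)*(v^4 + 5*v^3 + 4*v^2) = (v - 5)*(v - 3)*(v + 1)*(v^3 + 4*v^2) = (v - 5)*(v - 3)*(v + 1)*(v + 4)*(v^2) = v*(v - 5)*(v - 3)*(v + 1)*(v + 4)*(v)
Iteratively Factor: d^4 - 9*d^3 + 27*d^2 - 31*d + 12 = (d - 3)*(d^3 - 6*d^2 + 9*d - 4) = (d - 3)*(d - 1)*(d^2 - 5*d + 4) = (d - 3)*(d - 1)^2*(d - 4)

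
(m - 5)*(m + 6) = m^2 + m - 30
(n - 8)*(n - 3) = n^2 - 11*n + 24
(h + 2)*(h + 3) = h^2 + 5*h + 6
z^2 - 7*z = z*(z - 7)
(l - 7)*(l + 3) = l^2 - 4*l - 21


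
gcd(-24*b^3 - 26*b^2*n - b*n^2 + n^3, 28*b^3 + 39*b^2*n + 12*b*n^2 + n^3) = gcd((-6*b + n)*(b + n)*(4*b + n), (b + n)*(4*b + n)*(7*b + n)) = 4*b^2 + 5*b*n + n^2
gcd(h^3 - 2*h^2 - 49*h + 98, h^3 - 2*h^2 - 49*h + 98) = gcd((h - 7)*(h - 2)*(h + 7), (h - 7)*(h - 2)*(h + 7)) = h^3 - 2*h^2 - 49*h + 98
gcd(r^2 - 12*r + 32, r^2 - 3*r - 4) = r - 4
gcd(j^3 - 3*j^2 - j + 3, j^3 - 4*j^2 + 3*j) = j^2 - 4*j + 3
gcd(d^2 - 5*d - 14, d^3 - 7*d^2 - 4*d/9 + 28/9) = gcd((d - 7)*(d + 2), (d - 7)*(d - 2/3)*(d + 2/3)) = d - 7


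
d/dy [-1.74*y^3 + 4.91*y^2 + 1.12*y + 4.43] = -5.22*y^2 + 9.82*y + 1.12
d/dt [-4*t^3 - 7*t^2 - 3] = 2*t*(-6*t - 7)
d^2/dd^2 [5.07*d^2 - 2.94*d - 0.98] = 10.1400000000000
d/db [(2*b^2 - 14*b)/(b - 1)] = 2*(b^2 - 2*b + 7)/(b^2 - 2*b + 1)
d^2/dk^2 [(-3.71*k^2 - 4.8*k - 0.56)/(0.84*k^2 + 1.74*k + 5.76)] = (4.07131199999999*k^3 + 105.331968*k^2 + 134.434944*k - 147.934656)/(0.592704*k^6 + 3.683232*k^5 + 19.82232*k^4 + 55.78092*k^3 + 135.92448*k^2 + 173.187072*k + 191.102976)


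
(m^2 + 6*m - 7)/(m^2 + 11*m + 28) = (m - 1)/(m + 4)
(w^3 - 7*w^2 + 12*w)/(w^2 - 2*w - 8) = w*(w - 3)/(w + 2)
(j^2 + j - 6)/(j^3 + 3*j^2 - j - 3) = (j - 2)/(j^2 - 1)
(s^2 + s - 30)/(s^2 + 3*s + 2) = (s^2 + s - 30)/(s^2 + 3*s + 2)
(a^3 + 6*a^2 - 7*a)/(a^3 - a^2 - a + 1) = a*(a + 7)/(a^2 - 1)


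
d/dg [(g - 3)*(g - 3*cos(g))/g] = 3*sin(g) + 1 - 9*sin(g)/g - 9*cos(g)/g^2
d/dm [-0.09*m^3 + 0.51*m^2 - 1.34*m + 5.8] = -0.27*m^2 + 1.02*m - 1.34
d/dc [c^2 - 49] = 2*c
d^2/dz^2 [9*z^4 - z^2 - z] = 108*z^2 - 2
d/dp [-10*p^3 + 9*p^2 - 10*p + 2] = -30*p^2 + 18*p - 10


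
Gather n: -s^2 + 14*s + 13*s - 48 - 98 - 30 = -s^2 + 27*s - 176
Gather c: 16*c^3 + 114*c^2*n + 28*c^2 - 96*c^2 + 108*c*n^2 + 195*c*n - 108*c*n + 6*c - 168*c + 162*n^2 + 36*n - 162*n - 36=16*c^3 + c^2*(114*n - 68) + c*(108*n^2 + 87*n - 162) + 162*n^2 - 126*n - 36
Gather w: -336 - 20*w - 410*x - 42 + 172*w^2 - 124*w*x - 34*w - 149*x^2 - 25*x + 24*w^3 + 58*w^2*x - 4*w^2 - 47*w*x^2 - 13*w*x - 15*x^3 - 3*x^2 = 24*w^3 + w^2*(58*x + 168) + w*(-47*x^2 - 137*x - 54) - 15*x^3 - 152*x^2 - 435*x - 378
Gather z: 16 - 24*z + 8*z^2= 8*z^2 - 24*z + 16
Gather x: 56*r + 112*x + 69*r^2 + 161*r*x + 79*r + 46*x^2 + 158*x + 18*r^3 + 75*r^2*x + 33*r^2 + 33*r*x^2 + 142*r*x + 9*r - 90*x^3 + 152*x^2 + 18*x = 18*r^3 + 102*r^2 + 144*r - 90*x^3 + x^2*(33*r + 198) + x*(75*r^2 + 303*r + 288)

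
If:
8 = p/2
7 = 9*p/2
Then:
No Solution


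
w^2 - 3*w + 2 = (w - 2)*(w - 1)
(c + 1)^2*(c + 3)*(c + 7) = c^4 + 12*c^3 + 42*c^2 + 52*c + 21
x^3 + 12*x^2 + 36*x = x*(x + 6)^2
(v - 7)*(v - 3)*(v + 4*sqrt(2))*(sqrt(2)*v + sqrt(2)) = sqrt(2)*v^4 - 9*sqrt(2)*v^3 + 8*v^3 - 72*v^2 + 11*sqrt(2)*v^2 + 21*sqrt(2)*v + 88*v + 168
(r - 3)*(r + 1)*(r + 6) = r^3 + 4*r^2 - 15*r - 18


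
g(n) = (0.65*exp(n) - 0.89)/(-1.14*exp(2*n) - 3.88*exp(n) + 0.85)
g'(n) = (0.65*exp(n) - 0.89)*(2.28*exp(2*n) + 3.88*exp(n))/(-1.14*exp(2*n) - 3.88*exp(n) + 0.85)^2 + 0.65*exp(n)/(-1.14*exp(2*n) - 3.88*exp(n) + 0.85)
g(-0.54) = 0.28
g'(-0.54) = -0.69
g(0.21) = 0.02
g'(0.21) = -0.16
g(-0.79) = 0.52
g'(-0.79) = -1.27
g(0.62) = -0.03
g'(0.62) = -0.07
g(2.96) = -0.02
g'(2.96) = 0.02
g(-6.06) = -1.06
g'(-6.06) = -0.01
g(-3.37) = -1.21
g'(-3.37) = -0.20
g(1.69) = -0.05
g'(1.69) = 0.01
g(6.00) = 0.00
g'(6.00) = 0.00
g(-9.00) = -1.05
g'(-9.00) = 0.00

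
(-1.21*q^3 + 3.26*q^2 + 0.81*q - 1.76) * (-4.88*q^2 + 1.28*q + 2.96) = 5.9048*q^5 - 17.4576*q^4 - 3.3616*q^3 + 19.2752*q^2 + 0.1448*q - 5.2096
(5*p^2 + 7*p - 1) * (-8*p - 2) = -40*p^3 - 66*p^2 - 6*p + 2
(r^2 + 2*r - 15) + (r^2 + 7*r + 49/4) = 2*r^2 + 9*r - 11/4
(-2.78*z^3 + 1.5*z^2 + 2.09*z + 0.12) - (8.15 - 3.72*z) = -2.78*z^3 + 1.5*z^2 + 5.81*z - 8.03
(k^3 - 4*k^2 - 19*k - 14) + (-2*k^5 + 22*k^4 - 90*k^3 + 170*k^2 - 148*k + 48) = -2*k^5 + 22*k^4 - 89*k^3 + 166*k^2 - 167*k + 34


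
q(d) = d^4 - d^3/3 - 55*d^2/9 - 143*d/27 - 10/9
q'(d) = 4*d^3 - d^2 - 110*d/9 - 143/27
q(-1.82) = 1.27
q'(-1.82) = -10.48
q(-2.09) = 5.39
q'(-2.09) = -20.64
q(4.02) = 118.34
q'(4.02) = 189.27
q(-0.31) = -0.04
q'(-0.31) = -1.72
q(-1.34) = -0.96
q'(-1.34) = -0.34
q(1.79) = -21.82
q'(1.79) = -7.44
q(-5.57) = 858.94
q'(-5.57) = -659.48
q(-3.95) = 188.44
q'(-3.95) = -219.14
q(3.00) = 0.00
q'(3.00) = 57.04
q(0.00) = -1.11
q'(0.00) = -5.30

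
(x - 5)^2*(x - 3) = x^3 - 13*x^2 + 55*x - 75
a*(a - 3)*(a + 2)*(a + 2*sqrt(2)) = a^4 - a^3 + 2*sqrt(2)*a^3 - 6*a^2 - 2*sqrt(2)*a^2 - 12*sqrt(2)*a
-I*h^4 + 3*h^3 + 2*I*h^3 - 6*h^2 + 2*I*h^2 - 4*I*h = h*(h - 2)*(h + 2*I)*(-I*h + 1)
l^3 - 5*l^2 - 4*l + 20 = (l - 5)*(l - 2)*(l + 2)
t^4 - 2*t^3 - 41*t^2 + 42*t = t*(t - 7)*(t - 1)*(t + 6)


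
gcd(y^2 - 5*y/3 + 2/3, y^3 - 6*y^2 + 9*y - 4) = y - 1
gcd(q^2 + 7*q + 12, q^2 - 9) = q + 3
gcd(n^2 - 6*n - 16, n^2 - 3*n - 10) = n + 2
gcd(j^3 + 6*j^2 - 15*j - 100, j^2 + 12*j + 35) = j + 5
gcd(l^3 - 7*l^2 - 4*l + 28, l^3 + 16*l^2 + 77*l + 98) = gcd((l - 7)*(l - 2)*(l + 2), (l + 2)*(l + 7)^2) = l + 2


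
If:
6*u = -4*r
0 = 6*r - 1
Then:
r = 1/6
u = -1/9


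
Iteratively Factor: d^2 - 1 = (d + 1)*(d - 1)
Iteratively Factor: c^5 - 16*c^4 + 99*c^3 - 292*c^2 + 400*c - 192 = (c - 4)*(c^4 - 12*c^3 + 51*c^2 - 88*c + 48) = (c - 4)^2*(c^3 - 8*c^2 + 19*c - 12) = (c - 4)^3*(c^2 - 4*c + 3) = (c - 4)^3*(c - 3)*(c - 1)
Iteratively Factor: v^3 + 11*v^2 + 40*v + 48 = (v + 3)*(v^2 + 8*v + 16) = (v + 3)*(v + 4)*(v + 4)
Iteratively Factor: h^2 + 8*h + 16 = (h + 4)*(h + 4)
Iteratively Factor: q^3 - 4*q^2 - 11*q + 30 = (q - 5)*(q^2 + q - 6) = (q - 5)*(q - 2)*(q + 3)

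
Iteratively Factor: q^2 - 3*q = (q)*(q - 3)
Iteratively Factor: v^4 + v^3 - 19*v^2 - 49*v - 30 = (v + 1)*(v^3 - 19*v - 30) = (v + 1)*(v + 3)*(v^2 - 3*v - 10) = (v - 5)*(v + 1)*(v + 3)*(v + 2)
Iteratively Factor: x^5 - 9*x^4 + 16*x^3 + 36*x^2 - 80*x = (x)*(x^4 - 9*x^3 + 16*x^2 + 36*x - 80) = x*(x - 4)*(x^3 - 5*x^2 - 4*x + 20) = x*(x - 4)*(x + 2)*(x^2 - 7*x + 10) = x*(x - 5)*(x - 4)*(x + 2)*(x - 2)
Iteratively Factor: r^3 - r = (r)*(r^2 - 1) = r*(r - 1)*(r + 1)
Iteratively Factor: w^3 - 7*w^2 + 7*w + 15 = (w - 5)*(w^2 - 2*w - 3) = (w - 5)*(w - 3)*(w + 1)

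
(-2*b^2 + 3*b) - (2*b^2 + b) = -4*b^2 + 2*b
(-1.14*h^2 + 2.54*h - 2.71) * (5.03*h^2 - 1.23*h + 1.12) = -5.7342*h^4 + 14.1784*h^3 - 18.0323*h^2 + 6.1781*h - 3.0352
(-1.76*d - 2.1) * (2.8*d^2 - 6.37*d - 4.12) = -4.928*d^3 + 5.3312*d^2 + 20.6282*d + 8.652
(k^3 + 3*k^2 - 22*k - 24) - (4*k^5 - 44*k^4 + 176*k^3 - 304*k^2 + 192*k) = -4*k^5 + 44*k^4 - 175*k^3 + 307*k^2 - 214*k - 24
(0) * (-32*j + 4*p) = 0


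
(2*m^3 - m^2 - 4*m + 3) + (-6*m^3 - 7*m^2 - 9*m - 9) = -4*m^3 - 8*m^2 - 13*m - 6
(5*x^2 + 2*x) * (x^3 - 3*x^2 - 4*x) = 5*x^5 - 13*x^4 - 26*x^3 - 8*x^2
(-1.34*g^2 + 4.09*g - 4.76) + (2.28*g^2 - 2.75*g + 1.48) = 0.94*g^2 + 1.34*g - 3.28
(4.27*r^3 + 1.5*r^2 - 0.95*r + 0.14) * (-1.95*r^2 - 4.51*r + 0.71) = -8.3265*r^5 - 22.1827*r^4 - 1.8808*r^3 + 5.0765*r^2 - 1.3059*r + 0.0994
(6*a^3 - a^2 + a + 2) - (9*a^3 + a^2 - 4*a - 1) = -3*a^3 - 2*a^2 + 5*a + 3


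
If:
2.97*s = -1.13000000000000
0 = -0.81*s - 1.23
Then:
No Solution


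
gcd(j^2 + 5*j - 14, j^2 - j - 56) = j + 7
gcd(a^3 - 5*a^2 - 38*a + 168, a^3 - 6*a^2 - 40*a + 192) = a^2 + 2*a - 24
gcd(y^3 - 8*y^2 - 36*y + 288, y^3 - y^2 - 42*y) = y + 6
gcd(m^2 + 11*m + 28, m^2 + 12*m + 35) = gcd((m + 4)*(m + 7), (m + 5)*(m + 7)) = m + 7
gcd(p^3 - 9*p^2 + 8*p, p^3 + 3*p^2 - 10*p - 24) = 1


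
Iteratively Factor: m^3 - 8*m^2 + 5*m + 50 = (m - 5)*(m^2 - 3*m - 10) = (m - 5)*(m + 2)*(m - 5)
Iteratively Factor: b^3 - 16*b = (b + 4)*(b^2 - 4*b) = b*(b + 4)*(b - 4)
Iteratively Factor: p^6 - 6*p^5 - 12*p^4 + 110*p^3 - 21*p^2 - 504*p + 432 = (p + 3)*(p^5 - 9*p^4 + 15*p^3 + 65*p^2 - 216*p + 144) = (p - 1)*(p + 3)*(p^4 - 8*p^3 + 7*p^2 + 72*p - 144) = (p - 4)*(p - 1)*(p + 3)*(p^3 - 4*p^2 - 9*p + 36) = (p - 4)*(p - 1)*(p + 3)^2*(p^2 - 7*p + 12) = (p - 4)*(p - 3)*(p - 1)*(p + 3)^2*(p - 4)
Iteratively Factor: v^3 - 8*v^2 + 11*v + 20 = (v - 5)*(v^2 - 3*v - 4) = (v - 5)*(v - 4)*(v + 1)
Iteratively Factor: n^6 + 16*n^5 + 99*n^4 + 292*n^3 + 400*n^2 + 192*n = (n + 4)*(n^5 + 12*n^4 + 51*n^3 + 88*n^2 + 48*n) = n*(n + 4)*(n^4 + 12*n^3 + 51*n^2 + 88*n + 48) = n*(n + 4)^2*(n^3 + 8*n^2 + 19*n + 12) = n*(n + 1)*(n + 4)^2*(n^2 + 7*n + 12) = n*(n + 1)*(n + 4)^3*(n + 3)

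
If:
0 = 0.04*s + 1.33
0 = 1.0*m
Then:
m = 0.00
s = -33.25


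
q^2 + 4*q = q*(q + 4)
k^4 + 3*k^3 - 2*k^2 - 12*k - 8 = (k - 2)*(k + 1)*(k + 2)^2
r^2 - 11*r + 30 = (r - 6)*(r - 5)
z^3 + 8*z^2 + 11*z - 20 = (z - 1)*(z + 4)*(z + 5)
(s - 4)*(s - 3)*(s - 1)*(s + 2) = s^4 - 6*s^3 + 3*s^2 + 26*s - 24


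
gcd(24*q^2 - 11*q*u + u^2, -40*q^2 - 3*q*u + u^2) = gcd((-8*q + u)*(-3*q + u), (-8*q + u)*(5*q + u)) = 8*q - u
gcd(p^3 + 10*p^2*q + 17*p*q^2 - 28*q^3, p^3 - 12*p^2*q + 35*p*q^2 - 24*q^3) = p - q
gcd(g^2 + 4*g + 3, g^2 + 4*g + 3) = g^2 + 4*g + 3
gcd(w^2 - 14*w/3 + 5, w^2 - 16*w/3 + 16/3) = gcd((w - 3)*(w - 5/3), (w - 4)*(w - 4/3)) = 1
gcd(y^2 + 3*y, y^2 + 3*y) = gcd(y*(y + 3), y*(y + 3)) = y^2 + 3*y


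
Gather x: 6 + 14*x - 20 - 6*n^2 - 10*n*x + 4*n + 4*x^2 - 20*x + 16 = -6*n^2 + 4*n + 4*x^2 + x*(-10*n - 6) + 2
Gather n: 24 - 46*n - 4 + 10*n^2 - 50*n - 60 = 10*n^2 - 96*n - 40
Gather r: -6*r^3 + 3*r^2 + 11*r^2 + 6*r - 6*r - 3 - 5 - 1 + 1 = -6*r^3 + 14*r^2 - 8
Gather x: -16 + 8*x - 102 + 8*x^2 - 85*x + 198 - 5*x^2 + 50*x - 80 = 3*x^2 - 27*x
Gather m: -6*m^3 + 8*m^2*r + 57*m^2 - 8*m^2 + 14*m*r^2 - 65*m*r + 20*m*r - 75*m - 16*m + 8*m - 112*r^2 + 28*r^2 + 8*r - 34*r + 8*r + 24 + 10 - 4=-6*m^3 + m^2*(8*r + 49) + m*(14*r^2 - 45*r - 83) - 84*r^2 - 18*r + 30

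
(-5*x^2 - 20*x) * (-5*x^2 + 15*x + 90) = 25*x^4 + 25*x^3 - 750*x^2 - 1800*x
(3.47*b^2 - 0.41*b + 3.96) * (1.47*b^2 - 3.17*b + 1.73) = 5.1009*b^4 - 11.6026*b^3 + 13.124*b^2 - 13.2625*b + 6.8508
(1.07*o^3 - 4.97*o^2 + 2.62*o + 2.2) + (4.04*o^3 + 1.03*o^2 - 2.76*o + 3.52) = 5.11*o^3 - 3.94*o^2 - 0.14*o + 5.72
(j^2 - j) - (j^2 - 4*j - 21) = 3*j + 21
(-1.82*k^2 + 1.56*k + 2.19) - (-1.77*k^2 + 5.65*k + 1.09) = -0.05*k^2 - 4.09*k + 1.1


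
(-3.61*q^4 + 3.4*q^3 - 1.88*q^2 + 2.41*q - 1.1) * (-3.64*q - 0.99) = 13.1404*q^5 - 8.8021*q^4 + 3.4772*q^3 - 6.9112*q^2 + 1.6181*q + 1.089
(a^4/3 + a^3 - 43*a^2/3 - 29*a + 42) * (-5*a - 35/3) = -5*a^5/3 - 80*a^4/9 + 60*a^3 + 2810*a^2/9 + 385*a/3 - 490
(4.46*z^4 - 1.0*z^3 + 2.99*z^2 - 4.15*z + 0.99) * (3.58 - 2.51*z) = -11.1946*z^5 + 18.4768*z^4 - 11.0849*z^3 + 21.1207*z^2 - 17.3419*z + 3.5442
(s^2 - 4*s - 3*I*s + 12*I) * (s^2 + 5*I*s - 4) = s^4 - 4*s^3 + 2*I*s^3 + 11*s^2 - 8*I*s^2 - 44*s + 12*I*s - 48*I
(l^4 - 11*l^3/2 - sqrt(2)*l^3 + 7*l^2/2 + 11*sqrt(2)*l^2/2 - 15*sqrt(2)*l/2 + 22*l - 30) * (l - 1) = l^5 - 13*l^4/2 - sqrt(2)*l^4 + 9*l^3 + 13*sqrt(2)*l^3/2 - 13*sqrt(2)*l^2 + 37*l^2/2 - 52*l + 15*sqrt(2)*l/2 + 30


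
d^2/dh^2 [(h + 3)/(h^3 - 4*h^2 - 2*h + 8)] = 2*((h + 3)*(-3*h^2 + 8*h + 2)^2 + (-3*h^2 + 8*h - (h + 3)*(3*h - 4) + 2)*(h^3 - 4*h^2 - 2*h + 8))/(h^3 - 4*h^2 - 2*h + 8)^3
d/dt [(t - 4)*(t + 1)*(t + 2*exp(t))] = 2*t^2*exp(t) + 3*t^2 - 2*t*exp(t) - 6*t - 14*exp(t) - 4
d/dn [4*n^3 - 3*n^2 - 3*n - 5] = 12*n^2 - 6*n - 3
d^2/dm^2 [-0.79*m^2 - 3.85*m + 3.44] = -1.58000000000000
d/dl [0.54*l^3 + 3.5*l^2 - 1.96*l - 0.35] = 1.62*l^2 + 7.0*l - 1.96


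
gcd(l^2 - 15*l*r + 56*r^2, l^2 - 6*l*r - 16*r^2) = -l + 8*r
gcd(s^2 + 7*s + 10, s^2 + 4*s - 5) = s + 5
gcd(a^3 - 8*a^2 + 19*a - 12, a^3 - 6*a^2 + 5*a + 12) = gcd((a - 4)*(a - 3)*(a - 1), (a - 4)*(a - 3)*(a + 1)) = a^2 - 7*a + 12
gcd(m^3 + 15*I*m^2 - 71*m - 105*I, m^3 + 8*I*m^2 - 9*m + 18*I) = m + 3*I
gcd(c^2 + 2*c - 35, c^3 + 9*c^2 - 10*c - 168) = c + 7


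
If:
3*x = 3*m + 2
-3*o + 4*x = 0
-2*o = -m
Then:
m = -16/15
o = -8/15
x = -2/5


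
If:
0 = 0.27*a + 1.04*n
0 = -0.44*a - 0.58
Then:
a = -1.32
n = 0.34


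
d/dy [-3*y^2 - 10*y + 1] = -6*y - 10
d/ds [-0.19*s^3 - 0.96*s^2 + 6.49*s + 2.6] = -0.57*s^2 - 1.92*s + 6.49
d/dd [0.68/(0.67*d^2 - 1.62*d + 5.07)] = (1.1016 - 0.9112*d)/(0.67*d^2 - 1.62*d + 5.07)^2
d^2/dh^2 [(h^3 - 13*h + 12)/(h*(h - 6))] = 2*(23*h^3 + 36*h^2 - 216*h + 432)/(h^3*(h^3 - 18*h^2 + 108*h - 216))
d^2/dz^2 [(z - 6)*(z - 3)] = 2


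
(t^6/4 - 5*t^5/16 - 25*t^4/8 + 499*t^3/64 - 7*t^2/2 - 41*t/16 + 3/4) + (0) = t^6/4 - 5*t^5/16 - 25*t^4/8 + 499*t^3/64 - 7*t^2/2 - 41*t/16 + 3/4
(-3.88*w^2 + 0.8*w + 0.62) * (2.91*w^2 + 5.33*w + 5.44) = -11.2908*w^4 - 18.3524*w^3 - 15.039*w^2 + 7.6566*w + 3.3728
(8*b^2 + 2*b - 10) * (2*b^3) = 16*b^5 + 4*b^4 - 20*b^3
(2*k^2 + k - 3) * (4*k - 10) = 8*k^3 - 16*k^2 - 22*k + 30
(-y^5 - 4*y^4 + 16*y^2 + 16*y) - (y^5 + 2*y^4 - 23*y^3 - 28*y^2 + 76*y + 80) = -2*y^5 - 6*y^4 + 23*y^3 + 44*y^2 - 60*y - 80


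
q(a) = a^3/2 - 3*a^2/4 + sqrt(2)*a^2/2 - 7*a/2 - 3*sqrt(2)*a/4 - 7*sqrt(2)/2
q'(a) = 3*a^2/2 - 3*a/2 + sqrt(2)*a - 7/2 - 3*sqrt(2)/4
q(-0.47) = -2.87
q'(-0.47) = -4.19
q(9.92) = 433.68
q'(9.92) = 142.20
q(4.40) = 16.74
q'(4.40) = 24.10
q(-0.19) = -4.09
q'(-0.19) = -4.49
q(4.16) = 11.33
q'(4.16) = 21.04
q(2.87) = -6.57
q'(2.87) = 7.55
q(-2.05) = -0.09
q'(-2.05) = 1.92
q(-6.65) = -123.56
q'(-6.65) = 62.34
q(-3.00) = -5.15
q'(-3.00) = 9.20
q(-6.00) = -87.13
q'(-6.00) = 49.95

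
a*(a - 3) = a^2 - 3*a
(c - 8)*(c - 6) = c^2 - 14*c + 48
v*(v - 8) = v^2 - 8*v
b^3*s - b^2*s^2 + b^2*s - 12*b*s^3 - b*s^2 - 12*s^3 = (b - 4*s)*(b + 3*s)*(b*s + s)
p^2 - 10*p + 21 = (p - 7)*(p - 3)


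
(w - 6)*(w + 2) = w^2 - 4*w - 12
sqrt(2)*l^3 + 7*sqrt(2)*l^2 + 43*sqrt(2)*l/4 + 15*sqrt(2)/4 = (l + 3/2)*(l + 5)*(sqrt(2)*l + sqrt(2)/2)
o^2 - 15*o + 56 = (o - 8)*(o - 7)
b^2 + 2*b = b*(b + 2)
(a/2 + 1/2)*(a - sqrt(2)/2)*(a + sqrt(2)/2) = a^3/2 + a^2/2 - a/4 - 1/4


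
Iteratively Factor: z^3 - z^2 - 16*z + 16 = (z - 1)*(z^2 - 16) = (z - 1)*(z + 4)*(z - 4)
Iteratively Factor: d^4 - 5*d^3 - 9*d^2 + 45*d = (d + 3)*(d^3 - 8*d^2 + 15*d) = d*(d + 3)*(d^2 - 8*d + 15) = d*(d - 3)*(d + 3)*(d - 5)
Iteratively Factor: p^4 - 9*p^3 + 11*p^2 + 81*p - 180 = (p + 3)*(p^3 - 12*p^2 + 47*p - 60) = (p - 3)*(p + 3)*(p^2 - 9*p + 20) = (p - 5)*(p - 3)*(p + 3)*(p - 4)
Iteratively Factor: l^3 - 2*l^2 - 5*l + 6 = (l + 2)*(l^2 - 4*l + 3) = (l - 1)*(l + 2)*(l - 3)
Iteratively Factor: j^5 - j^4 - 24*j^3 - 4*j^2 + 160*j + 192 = (j + 3)*(j^4 - 4*j^3 - 12*j^2 + 32*j + 64) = (j + 2)*(j + 3)*(j^3 - 6*j^2 + 32) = (j + 2)^2*(j + 3)*(j^2 - 8*j + 16) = (j - 4)*(j + 2)^2*(j + 3)*(j - 4)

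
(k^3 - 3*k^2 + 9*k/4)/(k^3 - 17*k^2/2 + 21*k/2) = (k - 3/2)/(k - 7)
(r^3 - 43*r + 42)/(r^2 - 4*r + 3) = (r^2 + r - 42)/(r - 3)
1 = 1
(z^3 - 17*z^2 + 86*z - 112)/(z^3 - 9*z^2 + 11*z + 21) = (z^2 - 10*z + 16)/(z^2 - 2*z - 3)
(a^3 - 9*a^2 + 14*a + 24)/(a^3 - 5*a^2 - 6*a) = (a - 4)/a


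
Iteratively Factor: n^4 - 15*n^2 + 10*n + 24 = (n + 1)*(n^3 - n^2 - 14*n + 24) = (n - 3)*(n + 1)*(n^2 + 2*n - 8) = (n - 3)*(n + 1)*(n + 4)*(n - 2)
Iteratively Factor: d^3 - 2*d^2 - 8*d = (d + 2)*(d^2 - 4*d) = (d - 4)*(d + 2)*(d)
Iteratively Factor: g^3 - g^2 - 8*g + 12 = (g + 3)*(g^2 - 4*g + 4) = (g - 2)*(g + 3)*(g - 2)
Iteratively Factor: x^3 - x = (x + 1)*(x^2 - x) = (x - 1)*(x + 1)*(x)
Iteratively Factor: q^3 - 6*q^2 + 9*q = (q)*(q^2 - 6*q + 9) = q*(q - 3)*(q - 3)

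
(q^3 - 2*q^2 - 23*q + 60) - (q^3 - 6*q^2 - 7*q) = 4*q^2 - 16*q + 60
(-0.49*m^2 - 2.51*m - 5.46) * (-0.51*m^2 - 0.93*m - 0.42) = 0.2499*m^4 + 1.7358*m^3 + 5.3247*m^2 + 6.132*m + 2.2932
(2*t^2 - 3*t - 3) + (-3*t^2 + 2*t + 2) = -t^2 - t - 1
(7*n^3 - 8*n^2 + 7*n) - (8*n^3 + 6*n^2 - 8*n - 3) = -n^3 - 14*n^2 + 15*n + 3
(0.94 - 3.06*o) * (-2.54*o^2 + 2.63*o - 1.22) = 7.7724*o^3 - 10.4354*o^2 + 6.2054*o - 1.1468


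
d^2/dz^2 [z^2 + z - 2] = 2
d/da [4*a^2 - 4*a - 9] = 8*a - 4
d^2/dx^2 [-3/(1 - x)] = 6/(x - 1)^3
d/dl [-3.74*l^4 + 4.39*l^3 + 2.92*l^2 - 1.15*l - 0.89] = -14.96*l^3 + 13.17*l^2 + 5.84*l - 1.15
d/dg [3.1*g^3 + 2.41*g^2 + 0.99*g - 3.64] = 9.3*g^2 + 4.82*g + 0.99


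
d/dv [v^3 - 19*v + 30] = 3*v^2 - 19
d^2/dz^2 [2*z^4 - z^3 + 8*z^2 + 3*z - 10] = 24*z^2 - 6*z + 16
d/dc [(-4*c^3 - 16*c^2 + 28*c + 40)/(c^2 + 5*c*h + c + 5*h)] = 4*(-c^2 - 10*c*h - 15*h - 10)/(c^2 + 10*c*h + 25*h^2)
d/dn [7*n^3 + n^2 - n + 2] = 21*n^2 + 2*n - 1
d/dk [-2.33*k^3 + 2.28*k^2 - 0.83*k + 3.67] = -6.99*k^2 + 4.56*k - 0.83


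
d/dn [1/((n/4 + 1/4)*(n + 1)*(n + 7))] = -(12*n + 60)/((n + 1)^3*(n + 7)^2)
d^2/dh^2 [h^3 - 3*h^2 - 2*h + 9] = 6*h - 6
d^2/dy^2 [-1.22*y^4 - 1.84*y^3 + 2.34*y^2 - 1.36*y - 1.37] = -14.64*y^2 - 11.04*y + 4.68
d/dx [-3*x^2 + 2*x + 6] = 2 - 6*x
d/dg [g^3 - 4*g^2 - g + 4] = 3*g^2 - 8*g - 1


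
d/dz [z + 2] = 1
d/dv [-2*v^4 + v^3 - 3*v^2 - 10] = v*(-8*v^2 + 3*v - 6)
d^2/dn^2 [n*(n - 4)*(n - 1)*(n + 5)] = 12*n^2 - 42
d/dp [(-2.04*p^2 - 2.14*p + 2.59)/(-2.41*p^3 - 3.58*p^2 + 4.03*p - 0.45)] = (-4.9164*p^4 - 10.3148*p^3 + 2.8433*p^2 + 20.3804*p - 9.4747)/(5.8081*p^6 + 17.2556*p^5 - 6.6082*p^4 - 26.6858*p^3 + 19.4629*p^2 - 3.627*p + 0.2025)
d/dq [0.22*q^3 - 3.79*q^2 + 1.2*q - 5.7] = 0.66*q^2 - 7.58*q + 1.2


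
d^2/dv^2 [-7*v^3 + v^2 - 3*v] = 2 - 42*v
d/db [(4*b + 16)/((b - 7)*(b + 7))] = 4*(-b^2 - 8*b - 49)/(b^4 - 98*b^2 + 2401)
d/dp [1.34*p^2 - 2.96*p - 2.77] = 2.68*p - 2.96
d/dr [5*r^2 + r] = 10*r + 1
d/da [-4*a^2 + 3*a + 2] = 3 - 8*a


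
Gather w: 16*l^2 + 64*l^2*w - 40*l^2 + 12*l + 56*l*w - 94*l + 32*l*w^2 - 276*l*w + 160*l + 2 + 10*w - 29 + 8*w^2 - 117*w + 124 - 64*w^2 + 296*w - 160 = -24*l^2 + 78*l + w^2*(32*l - 56) + w*(64*l^2 - 220*l + 189) - 63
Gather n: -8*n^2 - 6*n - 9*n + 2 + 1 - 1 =-8*n^2 - 15*n + 2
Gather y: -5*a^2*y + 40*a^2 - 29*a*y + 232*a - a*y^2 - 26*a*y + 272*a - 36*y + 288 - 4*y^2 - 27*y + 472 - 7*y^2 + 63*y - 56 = 40*a^2 + 504*a + y^2*(-a - 11) + y*(-5*a^2 - 55*a) + 704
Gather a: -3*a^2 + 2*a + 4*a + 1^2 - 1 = -3*a^2 + 6*a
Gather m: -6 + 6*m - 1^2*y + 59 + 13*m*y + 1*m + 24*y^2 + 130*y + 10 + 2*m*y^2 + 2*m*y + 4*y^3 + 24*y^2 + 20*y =m*(2*y^2 + 15*y + 7) + 4*y^3 + 48*y^2 + 149*y + 63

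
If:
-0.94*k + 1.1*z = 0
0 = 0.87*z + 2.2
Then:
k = -2.96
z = -2.53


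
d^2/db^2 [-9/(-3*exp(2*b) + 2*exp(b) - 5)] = 18*((1 - 6*exp(b))*(3*exp(2*b) - 2*exp(b) + 5) + 4*(3*exp(b) - 1)^2*exp(b))*exp(b)/(3*exp(2*b) - 2*exp(b) + 5)^3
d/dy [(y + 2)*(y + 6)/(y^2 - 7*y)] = 3*(-5*y^2 - 8*y + 28)/(y^2*(y^2 - 14*y + 49))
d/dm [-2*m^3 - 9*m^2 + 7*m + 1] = -6*m^2 - 18*m + 7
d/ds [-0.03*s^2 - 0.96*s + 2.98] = -0.06*s - 0.96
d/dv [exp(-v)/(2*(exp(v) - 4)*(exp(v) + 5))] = (-3*exp(2*v)/2 - exp(v) + 10)*exp(-v)/(exp(4*v) + 2*exp(3*v) - 39*exp(2*v) - 40*exp(v) + 400)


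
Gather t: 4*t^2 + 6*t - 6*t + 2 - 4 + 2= 4*t^2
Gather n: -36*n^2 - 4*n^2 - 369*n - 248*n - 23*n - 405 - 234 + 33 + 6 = -40*n^2 - 640*n - 600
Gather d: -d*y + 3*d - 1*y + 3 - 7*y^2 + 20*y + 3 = d*(3 - y) - 7*y^2 + 19*y + 6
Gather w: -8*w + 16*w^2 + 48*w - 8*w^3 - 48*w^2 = -8*w^3 - 32*w^2 + 40*w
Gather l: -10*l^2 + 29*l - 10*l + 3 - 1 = -10*l^2 + 19*l + 2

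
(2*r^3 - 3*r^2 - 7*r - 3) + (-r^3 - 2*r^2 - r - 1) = r^3 - 5*r^2 - 8*r - 4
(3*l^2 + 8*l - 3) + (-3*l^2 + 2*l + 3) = 10*l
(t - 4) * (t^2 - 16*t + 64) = t^3 - 20*t^2 + 128*t - 256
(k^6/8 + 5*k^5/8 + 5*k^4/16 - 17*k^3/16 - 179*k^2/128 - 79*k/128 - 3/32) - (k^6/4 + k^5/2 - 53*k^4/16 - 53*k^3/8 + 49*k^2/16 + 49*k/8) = -k^6/8 + k^5/8 + 29*k^4/8 + 89*k^3/16 - 571*k^2/128 - 863*k/128 - 3/32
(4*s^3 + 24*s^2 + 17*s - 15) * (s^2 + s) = 4*s^5 + 28*s^4 + 41*s^3 + 2*s^2 - 15*s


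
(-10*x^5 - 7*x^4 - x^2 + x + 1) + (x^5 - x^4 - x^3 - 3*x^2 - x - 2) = -9*x^5 - 8*x^4 - x^3 - 4*x^2 - 1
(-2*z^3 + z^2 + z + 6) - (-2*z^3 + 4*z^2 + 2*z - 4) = -3*z^2 - z + 10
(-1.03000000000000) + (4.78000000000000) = 3.75000000000000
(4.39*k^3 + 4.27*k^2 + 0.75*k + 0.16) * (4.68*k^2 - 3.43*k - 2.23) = 20.5452*k^5 + 4.9259*k^4 - 20.9258*k^3 - 11.3458*k^2 - 2.2213*k - 0.3568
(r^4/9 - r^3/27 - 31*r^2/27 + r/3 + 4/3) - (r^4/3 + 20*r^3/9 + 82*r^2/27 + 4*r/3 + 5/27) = -2*r^4/9 - 61*r^3/27 - 113*r^2/27 - r + 31/27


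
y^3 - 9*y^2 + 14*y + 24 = (y - 6)*(y - 4)*(y + 1)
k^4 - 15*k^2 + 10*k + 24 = (k - 3)*(k - 2)*(k + 1)*(k + 4)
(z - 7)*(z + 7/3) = z^2 - 14*z/3 - 49/3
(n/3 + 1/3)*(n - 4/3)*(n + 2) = n^3/3 + 5*n^2/9 - 2*n/3 - 8/9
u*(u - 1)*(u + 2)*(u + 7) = u^4 + 8*u^3 + 5*u^2 - 14*u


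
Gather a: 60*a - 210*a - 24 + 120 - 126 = -150*a - 30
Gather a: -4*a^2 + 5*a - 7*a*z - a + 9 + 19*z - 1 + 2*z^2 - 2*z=-4*a^2 + a*(4 - 7*z) + 2*z^2 + 17*z + 8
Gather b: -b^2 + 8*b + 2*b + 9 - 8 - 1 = -b^2 + 10*b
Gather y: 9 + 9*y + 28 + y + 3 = 10*y + 40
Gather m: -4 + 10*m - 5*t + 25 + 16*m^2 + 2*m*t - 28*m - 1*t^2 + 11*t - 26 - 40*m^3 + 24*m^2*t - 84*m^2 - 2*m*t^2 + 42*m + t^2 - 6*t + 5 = -40*m^3 + m^2*(24*t - 68) + m*(-2*t^2 + 2*t + 24)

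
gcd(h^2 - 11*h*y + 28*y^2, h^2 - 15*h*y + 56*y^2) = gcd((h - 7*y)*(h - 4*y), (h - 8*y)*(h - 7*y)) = -h + 7*y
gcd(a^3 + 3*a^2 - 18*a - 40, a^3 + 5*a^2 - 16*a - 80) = a^2 + a - 20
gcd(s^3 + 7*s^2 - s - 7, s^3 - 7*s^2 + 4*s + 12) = s + 1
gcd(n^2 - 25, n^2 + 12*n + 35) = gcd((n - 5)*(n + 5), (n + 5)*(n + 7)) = n + 5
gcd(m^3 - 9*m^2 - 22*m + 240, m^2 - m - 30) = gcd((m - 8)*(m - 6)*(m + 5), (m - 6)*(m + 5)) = m^2 - m - 30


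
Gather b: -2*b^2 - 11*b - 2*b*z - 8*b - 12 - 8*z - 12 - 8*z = -2*b^2 + b*(-2*z - 19) - 16*z - 24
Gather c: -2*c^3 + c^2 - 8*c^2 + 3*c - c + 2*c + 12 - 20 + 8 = -2*c^3 - 7*c^2 + 4*c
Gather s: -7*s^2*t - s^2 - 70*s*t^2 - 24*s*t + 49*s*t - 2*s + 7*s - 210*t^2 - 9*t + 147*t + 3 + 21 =s^2*(-7*t - 1) + s*(-70*t^2 + 25*t + 5) - 210*t^2 + 138*t + 24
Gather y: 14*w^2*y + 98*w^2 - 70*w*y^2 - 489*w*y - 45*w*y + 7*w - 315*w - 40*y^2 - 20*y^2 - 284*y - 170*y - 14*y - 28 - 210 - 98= 98*w^2 - 308*w + y^2*(-70*w - 60) + y*(14*w^2 - 534*w - 468) - 336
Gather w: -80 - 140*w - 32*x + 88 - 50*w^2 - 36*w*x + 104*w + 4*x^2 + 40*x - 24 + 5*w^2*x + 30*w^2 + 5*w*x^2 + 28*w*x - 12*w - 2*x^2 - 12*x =w^2*(5*x - 20) + w*(5*x^2 - 8*x - 48) + 2*x^2 - 4*x - 16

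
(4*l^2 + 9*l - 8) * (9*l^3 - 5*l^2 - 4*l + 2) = 36*l^5 + 61*l^4 - 133*l^3 + 12*l^2 + 50*l - 16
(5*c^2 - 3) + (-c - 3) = 5*c^2 - c - 6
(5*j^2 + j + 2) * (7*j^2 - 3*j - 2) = 35*j^4 - 8*j^3 + j^2 - 8*j - 4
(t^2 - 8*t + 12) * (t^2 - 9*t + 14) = t^4 - 17*t^3 + 98*t^2 - 220*t + 168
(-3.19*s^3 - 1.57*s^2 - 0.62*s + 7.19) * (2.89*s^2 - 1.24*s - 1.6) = -9.2191*s^5 - 0.5817*s^4 + 5.259*s^3 + 24.0599*s^2 - 7.9236*s - 11.504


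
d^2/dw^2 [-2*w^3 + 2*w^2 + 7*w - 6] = 4 - 12*w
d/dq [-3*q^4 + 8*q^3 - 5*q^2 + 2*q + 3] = -12*q^3 + 24*q^2 - 10*q + 2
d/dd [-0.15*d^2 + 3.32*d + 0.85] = 3.32 - 0.3*d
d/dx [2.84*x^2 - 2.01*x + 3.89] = 5.68*x - 2.01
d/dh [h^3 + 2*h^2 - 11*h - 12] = 3*h^2 + 4*h - 11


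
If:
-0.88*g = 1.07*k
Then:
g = -1.21590909090909*k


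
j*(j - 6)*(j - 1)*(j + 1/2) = j^4 - 13*j^3/2 + 5*j^2/2 + 3*j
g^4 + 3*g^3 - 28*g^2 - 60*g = g*(g - 5)*(g + 2)*(g + 6)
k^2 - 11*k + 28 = (k - 7)*(k - 4)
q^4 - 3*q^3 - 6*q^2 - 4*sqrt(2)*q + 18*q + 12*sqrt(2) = (q - 3)*(q - 2*sqrt(2))*(q + sqrt(2))^2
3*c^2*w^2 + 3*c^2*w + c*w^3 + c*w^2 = w*(3*c + w)*(c*w + c)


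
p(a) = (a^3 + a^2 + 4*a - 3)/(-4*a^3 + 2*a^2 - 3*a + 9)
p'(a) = (3*a^2 + 2*a + 4)/(-4*a^3 + 2*a^2 - 3*a + 9) + (12*a^2 - 4*a + 3)*(a^3 + a^2 + 4*a - 3)/(-4*a^3 + 2*a^2 - 3*a + 9)^2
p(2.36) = -0.64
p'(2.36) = 0.33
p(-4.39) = -0.22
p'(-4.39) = -0.00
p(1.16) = 2.31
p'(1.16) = 22.30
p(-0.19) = -0.39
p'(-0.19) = 0.22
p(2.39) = -0.63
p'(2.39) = 0.31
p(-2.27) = -0.26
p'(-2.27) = -0.05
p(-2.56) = -0.24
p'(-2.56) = -0.04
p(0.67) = 0.06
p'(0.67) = 1.06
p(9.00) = -0.30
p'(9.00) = 0.01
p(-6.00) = -0.21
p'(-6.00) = 0.00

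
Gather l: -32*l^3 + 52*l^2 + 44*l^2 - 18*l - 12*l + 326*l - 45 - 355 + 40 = -32*l^3 + 96*l^2 + 296*l - 360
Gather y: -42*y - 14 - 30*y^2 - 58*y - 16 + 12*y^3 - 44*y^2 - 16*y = 12*y^3 - 74*y^2 - 116*y - 30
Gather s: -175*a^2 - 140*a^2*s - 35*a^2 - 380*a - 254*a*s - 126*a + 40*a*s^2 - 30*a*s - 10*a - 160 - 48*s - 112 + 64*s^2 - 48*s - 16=-210*a^2 - 516*a + s^2*(40*a + 64) + s*(-140*a^2 - 284*a - 96) - 288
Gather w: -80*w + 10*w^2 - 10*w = 10*w^2 - 90*w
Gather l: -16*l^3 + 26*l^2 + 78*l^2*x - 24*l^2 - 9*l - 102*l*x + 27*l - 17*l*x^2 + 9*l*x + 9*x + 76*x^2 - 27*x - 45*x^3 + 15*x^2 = -16*l^3 + l^2*(78*x + 2) + l*(-17*x^2 - 93*x + 18) - 45*x^3 + 91*x^2 - 18*x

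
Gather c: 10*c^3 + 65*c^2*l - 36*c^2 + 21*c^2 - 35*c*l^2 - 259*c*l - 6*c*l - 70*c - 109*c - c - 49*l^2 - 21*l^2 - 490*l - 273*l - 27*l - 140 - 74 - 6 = 10*c^3 + c^2*(65*l - 15) + c*(-35*l^2 - 265*l - 180) - 70*l^2 - 790*l - 220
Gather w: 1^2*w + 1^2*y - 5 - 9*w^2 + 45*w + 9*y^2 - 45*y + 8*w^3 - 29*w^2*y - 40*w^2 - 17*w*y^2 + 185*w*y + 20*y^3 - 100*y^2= 8*w^3 + w^2*(-29*y - 49) + w*(-17*y^2 + 185*y + 46) + 20*y^3 - 91*y^2 - 44*y - 5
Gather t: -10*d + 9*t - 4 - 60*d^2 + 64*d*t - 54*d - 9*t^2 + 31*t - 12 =-60*d^2 - 64*d - 9*t^2 + t*(64*d + 40) - 16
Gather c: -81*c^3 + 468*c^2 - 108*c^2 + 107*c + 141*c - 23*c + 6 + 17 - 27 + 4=-81*c^3 + 360*c^2 + 225*c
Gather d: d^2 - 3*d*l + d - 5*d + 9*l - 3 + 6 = d^2 + d*(-3*l - 4) + 9*l + 3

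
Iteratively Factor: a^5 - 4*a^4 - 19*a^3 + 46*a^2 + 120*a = (a)*(a^4 - 4*a^3 - 19*a^2 + 46*a + 120) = a*(a + 2)*(a^3 - 6*a^2 - 7*a + 60) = a*(a - 4)*(a + 2)*(a^2 - 2*a - 15) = a*(a - 4)*(a + 2)*(a + 3)*(a - 5)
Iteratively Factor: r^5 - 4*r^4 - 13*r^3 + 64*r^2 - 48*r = (r - 4)*(r^4 - 13*r^2 + 12*r) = r*(r - 4)*(r^3 - 13*r + 12) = r*(r - 4)*(r - 3)*(r^2 + 3*r - 4) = r*(r - 4)*(r - 3)*(r + 4)*(r - 1)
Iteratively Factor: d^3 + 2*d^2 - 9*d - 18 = (d + 2)*(d^2 - 9) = (d + 2)*(d + 3)*(d - 3)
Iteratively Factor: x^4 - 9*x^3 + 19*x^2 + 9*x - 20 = (x - 5)*(x^3 - 4*x^2 - x + 4) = (x - 5)*(x - 1)*(x^2 - 3*x - 4) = (x - 5)*(x - 4)*(x - 1)*(x + 1)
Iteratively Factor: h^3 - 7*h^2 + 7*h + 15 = (h - 5)*(h^2 - 2*h - 3) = (h - 5)*(h - 3)*(h + 1)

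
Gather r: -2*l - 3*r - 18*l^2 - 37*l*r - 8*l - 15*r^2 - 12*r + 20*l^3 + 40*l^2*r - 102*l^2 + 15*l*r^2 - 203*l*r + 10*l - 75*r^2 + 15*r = 20*l^3 - 120*l^2 + r^2*(15*l - 90) + r*(40*l^2 - 240*l)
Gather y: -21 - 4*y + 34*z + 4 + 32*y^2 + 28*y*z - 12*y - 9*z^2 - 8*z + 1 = 32*y^2 + y*(28*z - 16) - 9*z^2 + 26*z - 16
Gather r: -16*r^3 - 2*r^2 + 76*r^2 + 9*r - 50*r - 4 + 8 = -16*r^3 + 74*r^2 - 41*r + 4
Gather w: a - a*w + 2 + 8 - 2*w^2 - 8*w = a - 2*w^2 + w*(-a - 8) + 10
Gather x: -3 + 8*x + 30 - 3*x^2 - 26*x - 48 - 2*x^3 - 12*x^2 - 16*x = -2*x^3 - 15*x^2 - 34*x - 21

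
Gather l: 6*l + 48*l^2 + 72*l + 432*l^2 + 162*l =480*l^2 + 240*l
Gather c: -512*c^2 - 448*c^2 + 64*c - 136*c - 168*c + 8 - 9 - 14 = -960*c^2 - 240*c - 15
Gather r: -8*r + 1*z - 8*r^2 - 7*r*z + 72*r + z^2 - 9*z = -8*r^2 + r*(64 - 7*z) + z^2 - 8*z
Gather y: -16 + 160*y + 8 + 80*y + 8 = 240*y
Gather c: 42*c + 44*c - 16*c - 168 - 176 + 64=70*c - 280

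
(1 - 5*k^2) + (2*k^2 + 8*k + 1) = -3*k^2 + 8*k + 2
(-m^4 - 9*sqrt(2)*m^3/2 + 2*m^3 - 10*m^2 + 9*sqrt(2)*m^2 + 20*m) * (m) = -m^5 - 9*sqrt(2)*m^4/2 + 2*m^4 - 10*m^3 + 9*sqrt(2)*m^3 + 20*m^2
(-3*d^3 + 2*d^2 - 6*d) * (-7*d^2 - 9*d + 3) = 21*d^5 + 13*d^4 + 15*d^3 + 60*d^2 - 18*d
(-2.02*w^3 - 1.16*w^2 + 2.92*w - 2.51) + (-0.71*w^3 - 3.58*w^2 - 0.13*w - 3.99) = -2.73*w^3 - 4.74*w^2 + 2.79*w - 6.5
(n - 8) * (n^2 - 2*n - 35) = n^3 - 10*n^2 - 19*n + 280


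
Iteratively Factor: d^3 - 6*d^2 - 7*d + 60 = (d + 3)*(d^2 - 9*d + 20) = (d - 5)*(d + 3)*(d - 4)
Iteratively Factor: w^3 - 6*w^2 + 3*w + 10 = (w - 2)*(w^2 - 4*w - 5) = (w - 2)*(w + 1)*(w - 5)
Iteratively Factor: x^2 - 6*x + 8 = (x - 2)*(x - 4)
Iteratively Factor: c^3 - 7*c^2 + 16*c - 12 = (c - 3)*(c^2 - 4*c + 4) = (c - 3)*(c - 2)*(c - 2)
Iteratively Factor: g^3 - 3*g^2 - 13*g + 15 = (g + 3)*(g^2 - 6*g + 5) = (g - 1)*(g + 3)*(g - 5)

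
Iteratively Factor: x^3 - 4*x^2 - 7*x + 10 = (x + 2)*(x^2 - 6*x + 5) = (x - 1)*(x + 2)*(x - 5)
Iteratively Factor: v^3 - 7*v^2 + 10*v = (v - 2)*(v^2 - 5*v) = (v - 5)*(v - 2)*(v)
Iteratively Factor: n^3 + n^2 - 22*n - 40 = (n + 4)*(n^2 - 3*n - 10) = (n + 2)*(n + 4)*(n - 5)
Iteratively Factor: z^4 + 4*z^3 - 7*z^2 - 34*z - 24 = (z + 4)*(z^3 - 7*z - 6) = (z - 3)*(z + 4)*(z^2 + 3*z + 2) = (z - 3)*(z + 2)*(z + 4)*(z + 1)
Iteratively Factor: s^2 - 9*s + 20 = (s - 5)*(s - 4)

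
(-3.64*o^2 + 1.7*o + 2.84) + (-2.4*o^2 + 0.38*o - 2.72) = -6.04*o^2 + 2.08*o + 0.12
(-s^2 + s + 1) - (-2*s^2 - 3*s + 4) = s^2 + 4*s - 3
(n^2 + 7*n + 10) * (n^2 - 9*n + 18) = n^4 - 2*n^3 - 35*n^2 + 36*n + 180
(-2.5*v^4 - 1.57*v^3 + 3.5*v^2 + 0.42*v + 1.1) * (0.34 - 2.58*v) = 6.45*v^5 + 3.2006*v^4 - 9.5638*v^3 + 0.1064*v^2 - 2.6952*v + 0.374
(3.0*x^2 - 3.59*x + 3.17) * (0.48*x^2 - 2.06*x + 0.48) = 1.44*x^4 - 7.9032*x^3 + 10.357*x^2 - 8.2534*x + 1.5216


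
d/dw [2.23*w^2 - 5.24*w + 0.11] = 4.46*w - 5.24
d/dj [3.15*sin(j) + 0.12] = 3.15*cos(j)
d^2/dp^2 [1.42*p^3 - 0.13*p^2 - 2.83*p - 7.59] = 8.52*p - 0.26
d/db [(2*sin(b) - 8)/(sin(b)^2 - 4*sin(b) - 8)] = 2*(8*sin(b) + cos(b)^2 - 25)*cos(b)/(sin(b)^2 - 4*sin(b) - 8)^2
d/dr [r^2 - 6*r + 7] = 2*r - 6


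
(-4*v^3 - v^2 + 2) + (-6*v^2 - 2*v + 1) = -4*v^3 - 7*v^2 - 2*v + 3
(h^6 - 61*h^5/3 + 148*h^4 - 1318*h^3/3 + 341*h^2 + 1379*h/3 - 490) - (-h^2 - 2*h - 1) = h^6 - 61*h^5/3 + 148*h^4 - 1318*h^3/3 + 342*h^2 + 1385*h/3 - 489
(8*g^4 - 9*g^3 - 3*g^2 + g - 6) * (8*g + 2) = 64*g^5 - 56*g^4 - 42*g^3 + 2*g^2 - 46*g - 12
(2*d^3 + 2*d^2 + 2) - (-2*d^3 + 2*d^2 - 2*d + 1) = 4*d^3 + 2*d + 1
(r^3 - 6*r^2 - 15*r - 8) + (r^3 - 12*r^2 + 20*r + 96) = 2*r^3 - 18*r^2 + 5*r + 88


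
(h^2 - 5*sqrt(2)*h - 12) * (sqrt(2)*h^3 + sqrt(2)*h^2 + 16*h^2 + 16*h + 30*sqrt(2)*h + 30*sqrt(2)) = sqrt(2)*h^5 + sqrt(2)*h^4 + 6*h^4 - 62*sqrt(2)*h^3 + 6*h^3 - 492*h^2 - 62*sqrt(2)*h^2 - 360*sqrt(2)*h - 492*h - 360*sqrt(2)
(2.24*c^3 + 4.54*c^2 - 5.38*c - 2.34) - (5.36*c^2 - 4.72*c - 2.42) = 2.24*c^3 - 0.82*c^2 - 0.66*c + 0.0800000000000001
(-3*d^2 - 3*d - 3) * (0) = 0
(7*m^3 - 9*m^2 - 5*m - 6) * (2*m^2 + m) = 14*m^5 - 11*m^4 - 19*m^3 - 17*m^2 - 6*m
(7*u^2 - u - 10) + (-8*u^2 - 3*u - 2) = -u^2 - 4*u - 12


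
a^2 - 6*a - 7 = (a - 7)*(a + 1)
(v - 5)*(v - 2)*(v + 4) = v^3 - 3*v^2 - 18*v + 40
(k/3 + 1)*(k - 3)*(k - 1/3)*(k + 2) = k^4/3 + 5*k^3/9 - 29*k^2/9 - 5*k + 2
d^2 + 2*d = d*(d + 2)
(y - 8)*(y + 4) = y^2 - 4*y - 32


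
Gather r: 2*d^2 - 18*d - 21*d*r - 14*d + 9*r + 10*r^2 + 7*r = 2*d^2 - 32*d + 10*r^2 + r*(16 - 21*d)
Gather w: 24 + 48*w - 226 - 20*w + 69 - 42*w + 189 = 56 - 14*w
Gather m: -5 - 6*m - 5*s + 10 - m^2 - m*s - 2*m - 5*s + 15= -m^2 + m*(-s - 8) - 10*s + 20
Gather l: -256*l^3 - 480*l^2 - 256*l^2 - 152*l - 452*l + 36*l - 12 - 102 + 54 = -256*l^3 - 736*l^2 - 568*l - 60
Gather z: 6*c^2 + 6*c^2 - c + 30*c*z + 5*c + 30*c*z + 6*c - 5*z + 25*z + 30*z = 12*c^2 + 10*c + z*(60*c + 50)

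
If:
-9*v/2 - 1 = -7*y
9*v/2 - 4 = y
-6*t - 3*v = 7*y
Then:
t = -163/108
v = 29/27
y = 5/6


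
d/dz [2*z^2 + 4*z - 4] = 4*z + 4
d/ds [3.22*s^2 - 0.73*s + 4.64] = 6.44*s - 0.73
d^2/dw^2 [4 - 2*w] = 0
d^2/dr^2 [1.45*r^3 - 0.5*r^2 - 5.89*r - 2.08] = 8.7*r - 1.0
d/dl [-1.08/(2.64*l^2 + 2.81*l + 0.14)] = (5.7024*l + 3.0348)/(2.64*l^2 + 2.81*l + 0.14)^2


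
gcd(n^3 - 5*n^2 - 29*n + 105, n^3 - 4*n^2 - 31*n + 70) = n^2 - 2*n - 35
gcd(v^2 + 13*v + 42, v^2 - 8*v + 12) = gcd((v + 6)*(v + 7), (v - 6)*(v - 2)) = 1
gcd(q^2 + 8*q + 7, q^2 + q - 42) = q + 7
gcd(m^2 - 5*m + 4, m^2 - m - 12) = m - 4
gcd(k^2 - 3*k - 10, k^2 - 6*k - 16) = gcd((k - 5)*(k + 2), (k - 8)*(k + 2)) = k + 2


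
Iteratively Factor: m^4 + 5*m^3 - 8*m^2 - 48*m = (m)*(m^3 + 5*m^2 - 8*m - 48) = m*(m + 4)*(m^2 + m - 12) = m*(m + 4)^2*(m - 3)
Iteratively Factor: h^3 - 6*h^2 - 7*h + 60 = (h - 4)*(h^2 - 2*h - 15) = (h - 4)*(h + 3)*(h - 5)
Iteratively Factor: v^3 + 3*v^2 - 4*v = (v)*(v^2 + 3*v - 4) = v*(v - 1)*(v + 4)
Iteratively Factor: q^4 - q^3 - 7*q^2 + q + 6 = (q + 1)*(q^3 - 2*q^2 - 5*q + 6) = (q - 3)*(q + 1)*(q^2 + q - 2) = (q - 3)*(q - 1)*(q + 1)*(q + 2)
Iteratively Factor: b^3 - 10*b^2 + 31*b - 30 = (b - 3)*(b^2 - 7*b + 10) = (b - 3)*(b - 2)*(b - 5)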